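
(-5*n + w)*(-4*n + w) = 20*n^2 - 9*n*w + w^2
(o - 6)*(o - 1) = o^2 - 7*o + 6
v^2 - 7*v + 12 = (v - 4)*(v - 3)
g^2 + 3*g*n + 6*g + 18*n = (g + 6)*(g + 3*n)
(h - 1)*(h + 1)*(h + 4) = h^3 + 4*h^2 - h - 4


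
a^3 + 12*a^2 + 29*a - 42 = (a - 1)*(a + 6)*(a + 7)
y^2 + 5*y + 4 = (y + 1)*(y + 4)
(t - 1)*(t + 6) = t^2 + 5*t - 6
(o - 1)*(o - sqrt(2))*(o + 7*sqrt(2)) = o^3 - o^2 + 6*sqrt(2)*o^2 - 14*o - 6*sqrt(2)*o + 14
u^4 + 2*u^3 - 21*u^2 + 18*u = u*(u - 3)*(u - 1)*(u + 6)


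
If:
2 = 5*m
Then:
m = 2/5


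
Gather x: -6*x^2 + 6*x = -6*x^2 + 6*x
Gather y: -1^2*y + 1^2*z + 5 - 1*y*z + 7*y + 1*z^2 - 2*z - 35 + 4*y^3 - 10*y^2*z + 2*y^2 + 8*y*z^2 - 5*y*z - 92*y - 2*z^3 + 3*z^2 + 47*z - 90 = 4*y^3 + y^2*(2 - 10*z) + y*(8*z^2 - 6*z - 86) - 2*z^3 + 4*z^2 + 46*z - 120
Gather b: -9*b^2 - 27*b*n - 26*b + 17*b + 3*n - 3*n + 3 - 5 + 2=-9*b^2 + b*(-27*n - 9)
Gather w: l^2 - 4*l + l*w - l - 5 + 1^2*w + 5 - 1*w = l^2 + l*w - 5*l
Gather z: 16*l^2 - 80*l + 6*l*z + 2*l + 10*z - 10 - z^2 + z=16*l^2 - 78*l - z^2 + z*(6*l + 11) - 10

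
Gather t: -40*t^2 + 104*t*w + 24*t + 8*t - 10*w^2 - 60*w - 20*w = -40*t^2 + t*(104*w + 32) - 10*w^2 - 80*w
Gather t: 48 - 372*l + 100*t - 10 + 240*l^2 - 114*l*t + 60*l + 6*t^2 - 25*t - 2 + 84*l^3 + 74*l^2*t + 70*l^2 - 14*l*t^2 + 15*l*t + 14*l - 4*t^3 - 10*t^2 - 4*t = 84*l^3 + 310*l^2 - 298*l - 4*t^3 + t^2*(-14*l - 4) + t*(74*l^2 - 99*l + 71) + 36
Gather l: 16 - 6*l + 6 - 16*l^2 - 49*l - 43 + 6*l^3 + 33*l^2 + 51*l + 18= 6*l^3 + 17*l^2 - 4*l - 3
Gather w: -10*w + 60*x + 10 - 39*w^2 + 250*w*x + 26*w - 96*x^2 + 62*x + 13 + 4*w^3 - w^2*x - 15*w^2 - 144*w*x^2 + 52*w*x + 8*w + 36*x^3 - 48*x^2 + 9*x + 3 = 4*w^3 + w^2*(-x - 54) + w*(-144*x^2 + 302*x + 24) + 36*x^3 - 144*x^2 + 131*x + 26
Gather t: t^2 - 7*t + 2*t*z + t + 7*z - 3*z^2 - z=t^2 + t*(2*z - 6) - 3*z^2 + 6*z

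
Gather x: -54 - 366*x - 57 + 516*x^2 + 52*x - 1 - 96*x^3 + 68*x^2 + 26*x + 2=-96*x^3 + 584*x^2 - 288*x - 110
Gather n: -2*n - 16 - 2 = -2*n - 18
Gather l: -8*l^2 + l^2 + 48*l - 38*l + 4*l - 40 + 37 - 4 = -7*l^2 + 14*l - 7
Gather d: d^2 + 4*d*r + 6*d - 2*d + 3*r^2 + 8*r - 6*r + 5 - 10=d^2 + d*(4*r + 4) + 3*r^2 + 2*r - 5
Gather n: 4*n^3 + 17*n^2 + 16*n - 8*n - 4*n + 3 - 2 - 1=4*n^3 + 17*n^2 + 4*n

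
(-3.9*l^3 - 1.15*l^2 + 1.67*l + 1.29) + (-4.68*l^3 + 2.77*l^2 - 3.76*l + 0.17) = -8.58*l^3 + 1.62*l^2 - 2.09*l + 1.46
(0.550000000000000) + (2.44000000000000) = 2.99000000000000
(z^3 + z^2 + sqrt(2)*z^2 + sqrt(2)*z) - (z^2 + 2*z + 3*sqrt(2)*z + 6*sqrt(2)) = z^3 + sqrt(2)*z^2 - 2*sqrt(2)*z - 2*z - 6*sqrt(2)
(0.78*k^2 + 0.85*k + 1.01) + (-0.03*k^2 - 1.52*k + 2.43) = 0.75*k^2 - 0.67*k + 3.44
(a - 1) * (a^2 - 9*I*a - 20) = a^3 - a^2 - 9*I*a^2 - 20*a + 9*I*a + 20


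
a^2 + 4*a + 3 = (a + 1)*(a + 3)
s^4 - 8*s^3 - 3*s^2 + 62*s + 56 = (s - 7)*(s - 4)*(s + 1)*(s + 2)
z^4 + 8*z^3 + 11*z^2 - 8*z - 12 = (z - 1)*(z + 1)*(z + 2)*(z + 6)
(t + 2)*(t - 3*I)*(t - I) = t^3 + 2*t^2 - 4*I*t^2 - 3*t - 8*I*t - 6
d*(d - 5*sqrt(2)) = d^2 - 5*sqrt(2)*d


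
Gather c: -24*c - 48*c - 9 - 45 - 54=-72*c - 108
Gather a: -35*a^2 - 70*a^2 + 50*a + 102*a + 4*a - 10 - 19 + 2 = -105*a^2 + 156*a - 27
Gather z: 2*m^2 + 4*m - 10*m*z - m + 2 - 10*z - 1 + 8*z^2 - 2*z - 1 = 2*m^2 + 3*m + 8*z^2 + z*(-10*m - 12)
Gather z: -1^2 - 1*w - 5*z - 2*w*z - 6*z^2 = -w - 6*z^2 + z*(-2*w - 5) - 1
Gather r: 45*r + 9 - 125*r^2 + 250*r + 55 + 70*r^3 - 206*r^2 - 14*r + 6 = 70*r^3 - 331*r^2 + 281*r + 70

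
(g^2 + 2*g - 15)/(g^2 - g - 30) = (g - 3)/(g - 6)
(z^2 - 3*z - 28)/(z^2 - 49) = (z + 4)/(z + 7)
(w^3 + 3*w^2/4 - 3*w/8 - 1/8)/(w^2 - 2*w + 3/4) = (4*w^2 + 5*w + 1)/(2*(2*w - 3))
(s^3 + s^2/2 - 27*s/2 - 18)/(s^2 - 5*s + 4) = (2*s^2 + 9*s + 9)/(2*(s - 1))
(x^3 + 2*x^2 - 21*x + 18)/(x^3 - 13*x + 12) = (x + 6)/(x + 4)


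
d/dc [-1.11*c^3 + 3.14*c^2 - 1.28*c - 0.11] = -3.33*c^2 + 6.28*c - 1.28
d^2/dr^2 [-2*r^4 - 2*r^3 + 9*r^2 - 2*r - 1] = -24*r^2 - 12*r + 18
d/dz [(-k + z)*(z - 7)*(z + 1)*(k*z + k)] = k*(z + 1)*(-2*(k - z)*(z - 7) - (k - z)*(z + 1) + (z - 7)*(z + 1))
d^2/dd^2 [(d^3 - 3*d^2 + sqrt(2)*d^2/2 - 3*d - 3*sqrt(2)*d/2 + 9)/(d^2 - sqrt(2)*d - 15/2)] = 6*(-12*sqrt(2)*d^3 + 20*d^3 - 108*d^2 + 90*sqrt(2)*d^2 - 162*sqrt(2)*d + 270*d - 162 + 135*sqrt(2))/(8*d^6 - 24*sqrt(2)*d^5 - 132*d^4 + 344*sqrt(2)*d^3 + 990*d^2 - 1350*sqrt(2)*d - 3375)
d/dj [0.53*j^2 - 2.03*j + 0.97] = 1.06*j - 2.03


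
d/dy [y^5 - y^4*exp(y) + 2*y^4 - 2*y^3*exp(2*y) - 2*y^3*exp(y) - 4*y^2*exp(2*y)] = y*(-y^3*exp(y) + 5*y^3 - 4*y^2*exp(2*y) - 6*y^2*exp(y) + 8*y^2 - 14*y*exp(2*y) - 6*y*exp(y) - 8*exp(2*y))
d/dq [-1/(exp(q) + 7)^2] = 2*exp(q)/(exp(q) + 7)^3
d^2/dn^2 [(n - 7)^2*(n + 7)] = 6*n - 14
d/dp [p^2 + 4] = 2*p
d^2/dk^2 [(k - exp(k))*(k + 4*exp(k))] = 3*k*exp(k) - 16*exp(2*k) + 6*exp(k) + 2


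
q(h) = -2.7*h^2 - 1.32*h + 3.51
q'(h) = -5.4*h - 1.32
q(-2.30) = -7.74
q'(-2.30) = 11.10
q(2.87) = -22.52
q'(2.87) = -16.82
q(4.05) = -46.12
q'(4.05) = -23.19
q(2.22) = -12.73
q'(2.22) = -13.31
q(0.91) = 0.07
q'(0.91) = -6.23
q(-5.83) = -80.56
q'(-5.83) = 30.16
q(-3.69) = -28.38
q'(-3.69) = 18.61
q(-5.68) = -76.10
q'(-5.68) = 29.35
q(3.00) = -24.75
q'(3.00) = -17.52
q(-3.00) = -16.83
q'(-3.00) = 14.88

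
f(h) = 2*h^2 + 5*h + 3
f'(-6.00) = -19.00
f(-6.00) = 45.00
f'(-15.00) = -55.00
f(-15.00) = 378.00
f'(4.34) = 22.36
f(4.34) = 62.37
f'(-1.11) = 0.56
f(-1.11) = -0.09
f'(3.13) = 17.52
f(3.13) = 38.24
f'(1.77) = 12.08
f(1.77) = 18.12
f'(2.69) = 15.76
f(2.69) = 30.92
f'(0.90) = 8.60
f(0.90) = 9.12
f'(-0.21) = 4.16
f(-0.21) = 2.04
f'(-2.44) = -4.76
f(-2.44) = 2.71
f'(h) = 4*h + 5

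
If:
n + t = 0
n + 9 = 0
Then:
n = -9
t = 9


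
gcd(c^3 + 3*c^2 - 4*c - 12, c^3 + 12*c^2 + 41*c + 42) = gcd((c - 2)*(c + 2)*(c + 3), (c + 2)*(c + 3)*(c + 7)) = c^2 + 5*c + 6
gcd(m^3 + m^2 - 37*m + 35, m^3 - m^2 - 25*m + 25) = m^2 - 6*m + 5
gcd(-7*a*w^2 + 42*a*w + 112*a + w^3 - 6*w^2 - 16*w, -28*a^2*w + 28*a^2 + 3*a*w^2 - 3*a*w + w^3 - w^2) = 1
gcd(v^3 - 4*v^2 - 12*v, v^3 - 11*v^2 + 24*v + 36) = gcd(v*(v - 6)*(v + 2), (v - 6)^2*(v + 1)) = v - 6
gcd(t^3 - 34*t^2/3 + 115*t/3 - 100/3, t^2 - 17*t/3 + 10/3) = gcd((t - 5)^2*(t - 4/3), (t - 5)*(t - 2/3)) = t - 5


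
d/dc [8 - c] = -1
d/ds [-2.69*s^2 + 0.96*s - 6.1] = 0.96 - 5.38*s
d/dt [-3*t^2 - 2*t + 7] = -6*t - 2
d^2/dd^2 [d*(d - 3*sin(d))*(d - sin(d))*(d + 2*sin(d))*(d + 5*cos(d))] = 2*d^4*sin(d) - 5*d^4*cos(d) + 20*d^3*sin(d)^2 + 40*d^3*sin(d)*cos(d) - 40*d^3*sin(d) - 16*d^3*cos(d) + 10*d^3 - 54*d^2*sin(d)^3 + 225*d^2*sin(d)^2*cos(d) + 120*d^2*sin(d)^2 - 60*d^2*sin(d)*cos(d) + 12*d^2*sin(d) + 10*d^2*cos(d) - 60*d^2 - 480*d*sin(d)^3*cos(d) + 300*d*sin(d)^3 + 72*d*sin(d)^2*cos(d) - 30*d*sin(d)^2 + 120*d*sin(d)*cos(d) - 200*d*sin(d) - 240*sin(d)^4 + 12*sin(d)^3 - 50*sin(d)^2*cos(d) + 180*sin(d)^2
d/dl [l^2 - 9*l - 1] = 2*l - 9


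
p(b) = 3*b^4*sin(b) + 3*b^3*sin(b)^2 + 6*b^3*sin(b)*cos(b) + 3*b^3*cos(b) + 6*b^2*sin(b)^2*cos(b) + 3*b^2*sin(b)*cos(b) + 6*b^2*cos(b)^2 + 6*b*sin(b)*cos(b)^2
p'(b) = 3*b^4*cos(b) - 6*b^3*sin(b)^2 + 6*b^3*sin(b)*cos(b) + 9*b^3*sin(b) + 6*b^3*cos(b)^2 - 6*b^2*sin(b)^3 + 6*b^2*sin(b)^2 + 12*b^2*sin(b)*cos(b)^2 + 6*b^2*sin(b)*cos(b) + 3*b^2*cos(b)^2 + 9*b^2*cos(b) + 6*b*sin(b)*cos(b) + 6*b*cos(b)^3 + 12*b*cos(b)^2 + 6*sin(b)*cos(b)^2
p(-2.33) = -79.31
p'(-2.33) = -32.40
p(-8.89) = -9763.28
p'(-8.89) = -17244.51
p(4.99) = -1511.17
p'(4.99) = -1121.77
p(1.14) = 20.11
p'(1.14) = 29.83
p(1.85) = 30.45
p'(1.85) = -7.65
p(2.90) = -7.25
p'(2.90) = -80.19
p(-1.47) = -21.56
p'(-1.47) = 77.14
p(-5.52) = 1007.78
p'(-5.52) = 852.24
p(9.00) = 5103.60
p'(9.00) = -14217.37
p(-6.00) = 300.92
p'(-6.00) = 2234.31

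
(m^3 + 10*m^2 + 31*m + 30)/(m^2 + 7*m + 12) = (m^2 + 7*m + 10)/(m + 4)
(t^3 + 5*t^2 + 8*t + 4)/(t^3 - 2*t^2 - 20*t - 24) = (t + 1)/(t - 6)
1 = 1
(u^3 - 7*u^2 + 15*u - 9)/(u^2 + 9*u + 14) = (u^3 - 7*u^2 + 15*u - 9)/(u^2 + 9*u + 14)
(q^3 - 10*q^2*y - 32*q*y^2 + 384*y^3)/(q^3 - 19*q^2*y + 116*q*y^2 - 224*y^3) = (q^2 - 2*q*y - 48*y^2)/(q^2 - 11*q*y + 28*y^2)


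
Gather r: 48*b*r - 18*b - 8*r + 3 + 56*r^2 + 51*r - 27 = -18*b + 56*r^2 + r*(48*b + 43) - 24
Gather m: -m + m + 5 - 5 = 0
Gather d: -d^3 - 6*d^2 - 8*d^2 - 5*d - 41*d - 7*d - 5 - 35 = -d^3 - 14*d^2 - 53*d - 40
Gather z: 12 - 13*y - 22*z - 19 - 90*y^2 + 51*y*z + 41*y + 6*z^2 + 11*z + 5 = -90*y^2 + 28*y + 6*z^2 + z*(51*y - 11) - 2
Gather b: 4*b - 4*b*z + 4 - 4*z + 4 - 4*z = b*(4 - 4*z) - 8*z + 8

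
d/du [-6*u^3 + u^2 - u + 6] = -18*u^2 + 2*u - 1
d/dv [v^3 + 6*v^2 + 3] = 3*v*(v + 4)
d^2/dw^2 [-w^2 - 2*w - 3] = -2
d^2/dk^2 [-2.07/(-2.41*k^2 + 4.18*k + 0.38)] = (24.045534*k^2 - 41.705532*k - 2.07*(4.82*k - 4.18)*(9.64*k - 8.36) - 3.791412)/(-2.41*k^2 + 4.18*k + 0.38)^3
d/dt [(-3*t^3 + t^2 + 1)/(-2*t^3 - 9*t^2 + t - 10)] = (29*t^4 - 6*t^3 + 97*t^2 - 2*t - 1)/(4*t^6 + 36*t^5 + 77*t^4 + 22*t^3 + 181*t^2 - 20*t + 100)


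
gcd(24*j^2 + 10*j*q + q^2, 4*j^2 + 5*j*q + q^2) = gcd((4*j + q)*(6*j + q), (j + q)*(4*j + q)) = 4*j + q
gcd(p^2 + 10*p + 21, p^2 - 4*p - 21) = p + 3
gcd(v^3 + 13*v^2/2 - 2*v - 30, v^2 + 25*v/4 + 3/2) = v + 6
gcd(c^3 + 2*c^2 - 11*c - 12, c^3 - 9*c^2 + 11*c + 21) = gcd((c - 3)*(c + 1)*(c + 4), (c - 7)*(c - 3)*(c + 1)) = c^2 - 2*c - 3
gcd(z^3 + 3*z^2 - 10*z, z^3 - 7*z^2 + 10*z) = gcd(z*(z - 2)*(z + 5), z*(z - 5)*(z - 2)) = z^2 - 2*z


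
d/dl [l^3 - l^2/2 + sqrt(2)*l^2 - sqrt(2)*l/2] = 3*l^2 - l + 2*sqrt(2)*l - sqrt(2)/2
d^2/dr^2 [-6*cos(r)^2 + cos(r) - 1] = -cos(r) + 12*cos(2*r)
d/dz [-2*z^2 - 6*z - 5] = -4*z - 6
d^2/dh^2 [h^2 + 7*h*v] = 2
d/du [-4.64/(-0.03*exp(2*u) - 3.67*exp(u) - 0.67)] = (-0.2784*exp(u) - 17.0288)*exp(u)/(0.03*exp(2*u) + 3.67*exp(u) + 0.67)^2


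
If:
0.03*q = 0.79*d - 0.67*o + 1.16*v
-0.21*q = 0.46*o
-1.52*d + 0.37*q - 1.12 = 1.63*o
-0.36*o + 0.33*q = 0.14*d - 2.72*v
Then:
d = -0.07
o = -0.42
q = 0.91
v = -0.17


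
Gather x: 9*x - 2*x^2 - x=-2*x^2 + 8*x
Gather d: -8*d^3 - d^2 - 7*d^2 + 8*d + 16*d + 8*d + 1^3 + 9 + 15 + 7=-8*d^3 - 8*d^2 + 32*d + 32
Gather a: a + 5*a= 6*a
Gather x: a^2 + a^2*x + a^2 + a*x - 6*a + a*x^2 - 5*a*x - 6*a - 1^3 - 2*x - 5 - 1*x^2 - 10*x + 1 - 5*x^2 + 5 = 2*a^2 - 12*a + x^2*(a - 6) + x*(a^2 - 4*a - 12)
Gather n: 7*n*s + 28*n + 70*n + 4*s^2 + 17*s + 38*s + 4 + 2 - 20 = n*(7*s + 98) + 4*s^2 + 55*s - 14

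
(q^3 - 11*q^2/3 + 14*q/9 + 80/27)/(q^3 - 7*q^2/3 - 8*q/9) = (9*q^2 - 9*q - 10)/(3*q*(3*q + 1))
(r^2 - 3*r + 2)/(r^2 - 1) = (r - 2)/(r + 1)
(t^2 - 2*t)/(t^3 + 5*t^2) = (t - 2)/(t*(t + 5))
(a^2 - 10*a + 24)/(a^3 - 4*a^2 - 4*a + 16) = (a - 6)/(a^2 - 4)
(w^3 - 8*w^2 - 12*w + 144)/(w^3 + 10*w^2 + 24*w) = (w^2 - 12*w + 36)/(w*(w + 6))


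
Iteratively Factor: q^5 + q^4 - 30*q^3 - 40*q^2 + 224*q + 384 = (q + 4)*(q^4 - 3*q^3 - 18*q^2 + 32*q + 96) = (q - 4)*(q + 4)*(q^3 + q^2 - 14*q - 24) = (q - 4)^2*(q + 4)*(q^2 + 5*q + 6) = (q - 4)^2*(q + 3)*(q + 4)*(q + 2)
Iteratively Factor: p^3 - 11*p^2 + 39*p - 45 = (p - 3)*(p^2 - 8*p + 15) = (p - 3)^2*(p - 5)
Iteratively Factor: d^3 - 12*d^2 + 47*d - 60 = (d - 5)*(d^2 - 7*d + 12) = (d - 5)*(d - 4)*(d - 3)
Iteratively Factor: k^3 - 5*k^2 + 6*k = (k - 3)*(k^2 - 2*k) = k*(k - 3)*(k - 2)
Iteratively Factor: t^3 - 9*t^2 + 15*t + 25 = (t + 1)*(t^2 - 10*t + 25) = (t - 5)*(t + 1)*(t - 5)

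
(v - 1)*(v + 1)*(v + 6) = v^3 + 6*v^2 - v - 6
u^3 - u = u*(u - 1)*(u + 1)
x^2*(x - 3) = x^3 - 3*x^2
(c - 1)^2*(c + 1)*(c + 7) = c^4 + 6*c^3 - 8*c^2 - 6*c + 7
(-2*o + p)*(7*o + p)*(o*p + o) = -14*o^3*p - 14*o^3 + 5*o^2*p^2 + 5*o^2*p + o*p^3 + o*p^2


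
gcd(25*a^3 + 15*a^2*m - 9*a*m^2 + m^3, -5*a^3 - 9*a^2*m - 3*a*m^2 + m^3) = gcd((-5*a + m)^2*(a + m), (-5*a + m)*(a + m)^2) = 5*a^2 + 4*a*m - m^2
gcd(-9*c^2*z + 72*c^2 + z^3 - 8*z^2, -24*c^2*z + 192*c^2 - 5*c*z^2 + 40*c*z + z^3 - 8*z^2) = 3*c*z - 24*c + z^2 - 8*z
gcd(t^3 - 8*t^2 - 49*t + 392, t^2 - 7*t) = t - 7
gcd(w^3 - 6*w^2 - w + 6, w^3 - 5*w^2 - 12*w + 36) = w - 6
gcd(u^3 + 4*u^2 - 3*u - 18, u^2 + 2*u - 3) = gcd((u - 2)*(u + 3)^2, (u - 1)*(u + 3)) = u + 3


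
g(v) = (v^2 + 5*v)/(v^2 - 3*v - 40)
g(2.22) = -0.38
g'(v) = (3 - 2*v)*(v^2 + 5*v)/(v^2 - 3*v - 40)^2 + (2*v + 5)/(v^2 - 3*v - 40) = -8/(v^2 - 16*v + 64)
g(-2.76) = 0.26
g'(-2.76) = -0.07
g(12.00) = 3.00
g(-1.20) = 0.13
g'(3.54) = -0.40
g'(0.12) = -0.13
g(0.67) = -0.09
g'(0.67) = -0.15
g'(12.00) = -0.50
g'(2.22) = -0.24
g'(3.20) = -0.35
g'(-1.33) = -0.09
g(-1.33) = 0.14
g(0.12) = -0.02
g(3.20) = -0.67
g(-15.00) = 0.65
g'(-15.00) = -0.02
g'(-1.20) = -0.09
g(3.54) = -0.79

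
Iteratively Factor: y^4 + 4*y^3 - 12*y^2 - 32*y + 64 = (y + 4)*(y^3 - 12*y + 16) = (y - 2)*(y + 4)*(y^2 + 2*y - 8) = (y - 2)*(y + 4)^2*(y - 2)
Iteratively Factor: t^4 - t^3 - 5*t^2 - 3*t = (t + 1)*(t^3 - 2*t^2 - 3*t) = t*(t + 1)*(t^2 - 2*t - 3) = t*(t + 1)^2*(t - 3)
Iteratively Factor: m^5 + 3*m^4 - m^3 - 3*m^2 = (m)*(m^4 + 3*m^3 - m^2 - 3*m) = m*(m - 1)*(m^3 + 4*m^2 + 3*m) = m*(m - 1)*(m + 1)*(m^2 + 3*m) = m*(m - 1)*(m + 1)*(m + 3)*(m)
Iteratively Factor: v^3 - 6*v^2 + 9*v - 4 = (v - 1)*(v^2 - 5*v + 4) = (v - 4)*(v - 1)*(v - 1)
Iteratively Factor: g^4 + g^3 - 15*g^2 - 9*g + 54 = (g + 3)*(g^3 - 2*g^2 - 9*g + 18) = (g - 2)*(g + 3)*(g^2 - 9) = (g - 3)*(g - 2)*(g + 3)*(g + 3)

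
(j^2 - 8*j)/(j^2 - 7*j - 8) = j/(j + 1)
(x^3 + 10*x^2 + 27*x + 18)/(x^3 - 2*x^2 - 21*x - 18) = (x + 6)/(x - 6)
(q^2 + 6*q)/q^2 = (q + 6)/q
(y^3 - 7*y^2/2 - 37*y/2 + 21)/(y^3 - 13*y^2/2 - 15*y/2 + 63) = (2*y^2 + 5*y - 7)/(2*y^2 - y - 21)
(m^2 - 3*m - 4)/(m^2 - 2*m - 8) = (m + 1)/(m + 2)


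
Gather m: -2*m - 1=-2*m - 1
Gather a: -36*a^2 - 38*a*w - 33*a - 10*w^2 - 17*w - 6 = -36*a^2 + a*(-38*w - 33) - 10*w^2 - 17*w - 6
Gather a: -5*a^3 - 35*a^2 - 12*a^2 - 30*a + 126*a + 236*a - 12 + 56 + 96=-5*a^3 - 47*a^2 + 332*a + 140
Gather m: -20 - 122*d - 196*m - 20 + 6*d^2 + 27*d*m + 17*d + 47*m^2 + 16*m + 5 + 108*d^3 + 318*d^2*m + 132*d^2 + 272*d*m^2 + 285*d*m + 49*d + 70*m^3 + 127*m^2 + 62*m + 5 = 108*d^3 + 138*d^2 - 56*d + 70*m^3 + m^2*(272*d + 174) + m*(318*d^2 + 312*d - 118) - 30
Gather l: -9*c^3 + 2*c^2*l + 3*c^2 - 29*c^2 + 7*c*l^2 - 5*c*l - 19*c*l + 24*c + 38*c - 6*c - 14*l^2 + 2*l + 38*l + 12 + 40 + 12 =-9*c^3 - 26*c^2 + 56*c + l^2*(7*c - 14) + l*(2*c^2 - 24*c + 40) + 64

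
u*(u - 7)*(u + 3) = u^3 - 4*u^2 - 21*u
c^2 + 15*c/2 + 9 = (c + 3/2)*(c + 6)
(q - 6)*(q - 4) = q^2 - 10*q + 24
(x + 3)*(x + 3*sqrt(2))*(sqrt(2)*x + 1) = sqrt(2)*x^3 + 3*sqrt(2)*x^2 + 7*x^2 + 3*sqrt(2)*x + 21*x + 9*sqrt(2)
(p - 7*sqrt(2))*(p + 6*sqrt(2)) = p^2 - sqrt(2)*p - 84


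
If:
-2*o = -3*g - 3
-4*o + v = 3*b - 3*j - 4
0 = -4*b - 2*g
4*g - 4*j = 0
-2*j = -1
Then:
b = -1/4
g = 1/2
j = 1/2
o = 9/4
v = 11/4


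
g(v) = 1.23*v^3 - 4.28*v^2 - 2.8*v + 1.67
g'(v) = 3.69*v^2 - 8.56*v - 2.8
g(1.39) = -7.19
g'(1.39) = -7.57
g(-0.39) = 2.04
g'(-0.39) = 1.10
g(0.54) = -0.90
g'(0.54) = -6.35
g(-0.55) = 1.71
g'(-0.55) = 3.02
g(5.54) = 63.94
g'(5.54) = 63.03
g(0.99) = -4.10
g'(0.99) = -7.66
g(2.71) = -12.87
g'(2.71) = 1.10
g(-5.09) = -257.17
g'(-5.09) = 136.37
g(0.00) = 1.67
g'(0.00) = -2.80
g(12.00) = 1477.19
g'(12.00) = 425.84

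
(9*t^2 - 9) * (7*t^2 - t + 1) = 63*t^4 - 9*t^3 - 54*t^2 + 9*t - 9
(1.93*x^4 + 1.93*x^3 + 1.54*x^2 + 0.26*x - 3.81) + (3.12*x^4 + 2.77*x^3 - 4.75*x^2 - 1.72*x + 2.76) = 5.05*x^4 + 4.7*x^3 - 3.21*x^2 - 1.46*x - 1.05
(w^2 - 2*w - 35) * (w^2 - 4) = w^4 - 2*w^3 - 39*w^2 + 8*w + 140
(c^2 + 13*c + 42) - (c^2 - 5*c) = 18*c + 42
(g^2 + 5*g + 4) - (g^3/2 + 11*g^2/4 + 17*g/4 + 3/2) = -g^3/2 - 7*g^2/4 + 3*g/4 + 5/2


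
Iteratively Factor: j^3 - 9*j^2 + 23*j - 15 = (j - 1)*(j^2 - 8*j + 15) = (j - 5)*(j - 1)*(j - 3)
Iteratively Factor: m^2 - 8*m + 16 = (m - 4)*(m - 4)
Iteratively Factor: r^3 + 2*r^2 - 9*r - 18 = (r + 3)*(r^2 - r - 6) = (r - 3)*(r + 3)*(r + 2)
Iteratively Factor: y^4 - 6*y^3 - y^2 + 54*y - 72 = (y + 3)*(y^3 - 9*y^2 + 26*y - 24) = (y - 4)*(y + 3)*(y^2 - 5*y + 6) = (y - 4)*(y - 2)*(y + 3)*(y - 3)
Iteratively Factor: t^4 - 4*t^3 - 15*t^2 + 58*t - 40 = (t - 2)*(t^3 - 2*t^2 - 19*t + 20) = (t - 2)*(t - 1)*(t^2 - t - 20) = (t - 2)*(t - 1)*(t + 4)*(t - 5)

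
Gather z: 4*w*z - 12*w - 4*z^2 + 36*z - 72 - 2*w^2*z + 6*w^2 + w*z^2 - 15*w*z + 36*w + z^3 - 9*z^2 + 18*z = 6*w^2 + 24*w + z^3 + z^2*(w - 13) + z*(-2*w^2 - 11*w + 54) - 72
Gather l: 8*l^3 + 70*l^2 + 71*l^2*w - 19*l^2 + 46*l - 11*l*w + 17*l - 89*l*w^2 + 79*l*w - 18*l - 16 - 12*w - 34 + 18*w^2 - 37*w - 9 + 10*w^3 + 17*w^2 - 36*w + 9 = 8*l^3 + l^2*(71*w + 51) + l*(-89*w^2 + 68*w + 45) + 10*w^3 + 35*w^2 - 85*w - 50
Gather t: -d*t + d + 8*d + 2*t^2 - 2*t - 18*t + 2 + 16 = 9*d + 2*t^2 + t*(-d - 20) + 18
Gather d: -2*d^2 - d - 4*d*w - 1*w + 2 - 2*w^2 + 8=-2*d^2 + d*(-4*w - 1) - 2*w^2 - w + 10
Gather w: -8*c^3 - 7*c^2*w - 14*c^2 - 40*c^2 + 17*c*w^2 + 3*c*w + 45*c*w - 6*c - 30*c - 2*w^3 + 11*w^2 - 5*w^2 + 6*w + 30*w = -8*c^3 - 54*c^2 - 36*c - 2*w^3 + w^2*(17*c + 6) + w*(-7*c^2 + 48*c + 36)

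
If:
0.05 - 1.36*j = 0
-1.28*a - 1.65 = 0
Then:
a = -1.29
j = 0.04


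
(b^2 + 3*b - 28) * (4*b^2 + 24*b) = 4*b^4 + 36*b^3 - 40*b^2 - 672*b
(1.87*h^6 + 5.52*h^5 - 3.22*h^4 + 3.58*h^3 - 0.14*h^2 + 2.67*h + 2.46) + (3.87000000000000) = 1.87*h^6 + 5.52*h^5 - 3.22*h^4 + 3.58*h^3 - 0.14*h^2 + 2.67*h + 6.33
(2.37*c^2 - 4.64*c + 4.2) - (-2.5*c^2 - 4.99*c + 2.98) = 4.87*c^2 + 0.350000000000001*c + 1.22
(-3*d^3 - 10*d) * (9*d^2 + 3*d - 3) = -27*d^5 - 9*d^4 - 81*d^3 - 30*d^2 + 30*d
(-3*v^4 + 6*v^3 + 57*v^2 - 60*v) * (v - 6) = -3*v^5 + 24*v^4 + 21*v^3 - 402*v^2 + 360*v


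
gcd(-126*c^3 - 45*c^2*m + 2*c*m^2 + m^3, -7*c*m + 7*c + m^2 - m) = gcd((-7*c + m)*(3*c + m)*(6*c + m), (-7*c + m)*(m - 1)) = 7*c - m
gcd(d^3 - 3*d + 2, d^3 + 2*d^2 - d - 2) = d^2 + d - 2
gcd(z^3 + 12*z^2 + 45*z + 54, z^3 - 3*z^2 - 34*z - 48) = z + 3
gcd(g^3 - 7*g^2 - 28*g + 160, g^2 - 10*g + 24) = g - 4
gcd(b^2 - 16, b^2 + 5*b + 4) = b + 4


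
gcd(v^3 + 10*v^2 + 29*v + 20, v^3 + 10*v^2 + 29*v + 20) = v^3 + 10*v^2 + 29*v + 20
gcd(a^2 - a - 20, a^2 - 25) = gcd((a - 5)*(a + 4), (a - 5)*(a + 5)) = a - 5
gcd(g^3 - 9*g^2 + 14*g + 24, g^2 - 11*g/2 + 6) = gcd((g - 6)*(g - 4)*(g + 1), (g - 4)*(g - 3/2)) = g - 4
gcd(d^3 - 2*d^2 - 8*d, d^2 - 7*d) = d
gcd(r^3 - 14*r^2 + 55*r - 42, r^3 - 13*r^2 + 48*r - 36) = r^2 - 7*r + 6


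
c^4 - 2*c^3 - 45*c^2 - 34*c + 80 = (c - 8)*(c - 1)*(c + 2)*(c + 5)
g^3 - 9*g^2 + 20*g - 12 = (g - 6)*(g - 2)*(g - 1)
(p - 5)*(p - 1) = p^2 - 6*p + 5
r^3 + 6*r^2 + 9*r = r*(r + 3)^2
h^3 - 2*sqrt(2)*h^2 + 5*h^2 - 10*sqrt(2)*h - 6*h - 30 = (h + 5)*(h - 3*sqrt(2))*(h + sqrt(2))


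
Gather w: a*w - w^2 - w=-w^2 + w*(a - 1)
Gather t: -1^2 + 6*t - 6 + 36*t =42*t - 7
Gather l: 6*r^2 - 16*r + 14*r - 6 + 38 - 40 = 6*r^2 - 2*r - 8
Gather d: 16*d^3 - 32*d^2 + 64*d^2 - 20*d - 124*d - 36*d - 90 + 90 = 16*d^3 + 32*d^2 - 180*d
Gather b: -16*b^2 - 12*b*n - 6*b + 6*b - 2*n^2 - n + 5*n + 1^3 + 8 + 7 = -16*b^2 - 12*b*n - 2*n^2 + 4*n + 16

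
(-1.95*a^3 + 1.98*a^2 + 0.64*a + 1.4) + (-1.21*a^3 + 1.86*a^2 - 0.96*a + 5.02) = -3.16*a^3 + 3.84*a^2 - 0.32*a + 6.42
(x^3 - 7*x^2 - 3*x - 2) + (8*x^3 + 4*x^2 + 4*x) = 9*x^3 - 3*x^2 + x - 2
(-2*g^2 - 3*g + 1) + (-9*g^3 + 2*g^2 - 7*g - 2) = -9*g^3 - 10*g - 1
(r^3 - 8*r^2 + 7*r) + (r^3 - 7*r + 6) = 2*r^3 - 8*r^2 + 6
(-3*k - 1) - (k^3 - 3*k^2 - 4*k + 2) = -k^3 + 3*k^2 + k - 3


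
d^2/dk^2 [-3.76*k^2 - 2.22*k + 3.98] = -7.52000000000000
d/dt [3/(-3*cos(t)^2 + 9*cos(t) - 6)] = (3 - 2*cos(t))*sin(t)/(cos(t)^2 - 3*cos(t) + 2)^2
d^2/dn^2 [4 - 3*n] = 0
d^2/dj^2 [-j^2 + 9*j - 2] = -2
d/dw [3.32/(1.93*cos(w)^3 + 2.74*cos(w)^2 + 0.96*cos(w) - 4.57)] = (19.2228*cos(w)^2 + 18.1936*cos(w) + 3.1872)*sin(w)/(1.93*cos(w)^3 + 2.74*cos(w)^2 + 0.96*cos(w) - 4.57)^2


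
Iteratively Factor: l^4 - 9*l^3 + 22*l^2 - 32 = (l - 2)*(l^3 - 7*l^2 + 8*l + 16) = (l - 4)*(l - 2)*(l^2 - 3*l - 4) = (l - 4)^2*(l - 2)*(l + 1)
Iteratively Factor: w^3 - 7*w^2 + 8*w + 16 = (w + 1)*(w^2 - 8*w + 16) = (w - 4)*(w + 1)*(w - 4)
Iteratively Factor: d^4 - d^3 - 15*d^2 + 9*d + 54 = (d - 3)*(d^3 + 2*d^2 - 9*d - 18) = (d - 3)^2*(d^2 + 5*d + 6) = (d - 3)^2*(d + 3)*(d + 2)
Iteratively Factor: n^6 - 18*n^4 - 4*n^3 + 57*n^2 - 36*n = (n - 1)*(n^5 + n^4 - 17*n^3 - 21*n^2 + 36*n) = n*(n - 1)*(n^4 + n^3 - 17*n^2 - 21*n + 36) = n*(n - 1)*(n + 3)*(n^3 - 2*n^2 - 11*n + 12) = n*(n - 1)*(n + 3)^2*(n^2 - 5*n + 4) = n*(n - 1)^2*(n + 3)^2*(n - 4)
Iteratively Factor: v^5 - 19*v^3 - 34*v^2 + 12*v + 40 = (v + 2)*(v^4 - 2*v^3 - 15*v^2 - 4*v + 20) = (v - 1)*(v + 2)*(v^3 - v^2 - 16*v - 20) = (v - 1)*(v + 2)^2*(v^2 - 3*v - 10) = (v - 1)*(v + 2)^3*(v - 5)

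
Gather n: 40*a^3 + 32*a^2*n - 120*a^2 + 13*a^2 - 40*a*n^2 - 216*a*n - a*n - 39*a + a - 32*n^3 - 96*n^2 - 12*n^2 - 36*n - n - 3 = 40*a^3 - 107*a^2 - 38*a - 32*n^3 + n^2*(-40*a - 108) + n*(32*a^2 - 217*a - 37) - 3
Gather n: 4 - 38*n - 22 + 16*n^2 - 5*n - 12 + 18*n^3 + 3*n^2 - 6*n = 18*n^3 + 19*n^2 - 49*n - 30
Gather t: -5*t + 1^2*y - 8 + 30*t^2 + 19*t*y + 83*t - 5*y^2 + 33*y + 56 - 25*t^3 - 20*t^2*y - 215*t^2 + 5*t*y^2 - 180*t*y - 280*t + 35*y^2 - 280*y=-25*t^3 + t^2*(-20*y - 185) + t*(5*y^2 - 161*y - 202) + 30*y^2 - 246*y + 48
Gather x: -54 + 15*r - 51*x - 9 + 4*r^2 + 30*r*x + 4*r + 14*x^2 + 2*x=4*r^2 + 19*r + 14*x^2 + x*(30*r - 49) - 63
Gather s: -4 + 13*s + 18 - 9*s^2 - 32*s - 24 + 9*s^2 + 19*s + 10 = 0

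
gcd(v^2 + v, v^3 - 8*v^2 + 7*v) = v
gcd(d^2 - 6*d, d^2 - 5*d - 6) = d - 6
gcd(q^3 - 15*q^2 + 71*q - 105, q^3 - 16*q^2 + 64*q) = 1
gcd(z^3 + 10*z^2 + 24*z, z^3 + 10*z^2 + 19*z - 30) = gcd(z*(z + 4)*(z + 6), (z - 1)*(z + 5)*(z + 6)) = z + 6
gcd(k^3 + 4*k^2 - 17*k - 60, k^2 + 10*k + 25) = k + 5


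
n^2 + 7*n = n*(n + 7)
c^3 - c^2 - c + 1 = (c - 1)^2*(c + 1)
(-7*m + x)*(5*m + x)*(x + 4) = -35*m^2*x - 140*m^2 - 2*m*x^2 - 8*m*x + x^3 + 4*x^2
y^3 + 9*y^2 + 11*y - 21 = (y - 1)*(y + 3)*(y + 7)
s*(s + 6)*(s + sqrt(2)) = s^3 + sqrt(2)*s^2 + 6*s^2 + 6*sqrt(2)*s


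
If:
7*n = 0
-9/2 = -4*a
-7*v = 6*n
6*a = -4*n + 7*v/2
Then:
No Solution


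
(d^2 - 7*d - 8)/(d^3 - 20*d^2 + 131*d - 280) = (d + 1)/(d^2 - 12*d + 35)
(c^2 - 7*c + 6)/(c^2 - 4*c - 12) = (c - 1)/(c + 2)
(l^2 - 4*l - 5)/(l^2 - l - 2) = (l - 5)/(l - 2)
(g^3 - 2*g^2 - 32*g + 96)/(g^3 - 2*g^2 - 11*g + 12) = (g^2 + 2*g - 24)/(g^2 + 2*g - 3)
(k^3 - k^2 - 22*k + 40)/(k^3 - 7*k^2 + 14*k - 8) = (k + 5)/(k - 1)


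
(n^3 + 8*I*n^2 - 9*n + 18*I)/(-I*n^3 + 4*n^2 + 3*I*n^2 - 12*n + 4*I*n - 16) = (I*n^3 - 8*n^2 - 9*I*n - 18)/(n^3 + n^2*(-3 + 4*I) + n*(-4 - 12*I) - 16*I)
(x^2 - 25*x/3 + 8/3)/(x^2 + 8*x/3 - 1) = (x - 8)/(x + 3)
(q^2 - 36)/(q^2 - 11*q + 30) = (q + 6)/(q - 5)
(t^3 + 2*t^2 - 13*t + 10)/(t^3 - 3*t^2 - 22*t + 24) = (t^2 + 3*t - 10)/(t^2 - 2*t - 24)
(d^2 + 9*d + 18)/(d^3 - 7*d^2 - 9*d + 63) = (d + 6)/(d^2 - 10*d + 21)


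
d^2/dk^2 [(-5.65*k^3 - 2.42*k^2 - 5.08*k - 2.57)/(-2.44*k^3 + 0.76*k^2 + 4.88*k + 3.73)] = (49.770144*k^6 + 585.119808*k^5 + 917.040816*k^4 + 578.060184*k^3 + 956.006784*k^2 + 582.772806*k - 9.76280399999999)/(14.526784*k^9 - 13.574208*k^8 - 82.932672*k^7 - 12.762928*k^6 + 207.366816*k^5 + 205.72296*k^4 - 97.374788*k^3 - 298.204548*k^2 - 203.684856*k - 51.895117)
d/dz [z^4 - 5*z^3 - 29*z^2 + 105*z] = 4*z^3 - 15*z^2 - 58*z + 105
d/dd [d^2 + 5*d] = 2*d + 5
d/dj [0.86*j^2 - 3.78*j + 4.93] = 1.72*j - 3.78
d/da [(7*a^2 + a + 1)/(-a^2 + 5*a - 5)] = 2*(18*a^2 - 34*a - 5)/(a^4 - 10*a^3 + 35*a^2 - 50*a + 25)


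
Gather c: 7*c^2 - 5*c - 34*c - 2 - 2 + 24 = 7*c^2 - 39*c + 20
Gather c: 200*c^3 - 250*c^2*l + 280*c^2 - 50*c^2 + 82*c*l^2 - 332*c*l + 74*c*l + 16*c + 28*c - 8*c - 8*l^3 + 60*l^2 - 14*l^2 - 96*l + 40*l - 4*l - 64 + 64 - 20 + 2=200*c^3 + c^2*(230 - 250*l) + c*(82*l^2 - 258*l + 36) - 8*l^3 + 46*l^2 - 60*l - 18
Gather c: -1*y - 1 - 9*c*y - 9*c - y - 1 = c*(-9*y - 9) - 2*y - 2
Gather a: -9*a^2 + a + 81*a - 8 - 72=-9*a^2 + 82*a - 80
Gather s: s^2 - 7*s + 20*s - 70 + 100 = s^2 + 13*s + 30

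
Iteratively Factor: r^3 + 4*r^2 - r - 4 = (r + 1)*(r^2 + 3*r - 4) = (r + 1)*(r + 4)*(r - 1)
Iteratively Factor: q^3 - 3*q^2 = (q)*(q^2 - 3*q) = q*(q - 3)*(q)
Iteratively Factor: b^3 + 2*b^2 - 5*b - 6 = (b + 3)*(b^2 - b - 2) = (b + 1)*(b + 3)*(b - 2)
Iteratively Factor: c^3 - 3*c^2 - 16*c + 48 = (c - 4)*(c^2 + c - 12) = (c - 4)*(c - 3)*(c + 4)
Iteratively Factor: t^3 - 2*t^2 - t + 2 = (t - 1)*(t^2 - t - 2) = (t - 2)*(t - 1)*(t + 1)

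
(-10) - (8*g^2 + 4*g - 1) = -8*g^2 - 4*g - 9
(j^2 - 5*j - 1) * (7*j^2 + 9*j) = 7*j^4 - 26*j^3 - 52*j^2 - 9*j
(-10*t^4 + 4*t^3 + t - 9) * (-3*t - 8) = 30*t^5 + 68*t^4 - 32*t^3 - 3*t^2 + 19*t + 72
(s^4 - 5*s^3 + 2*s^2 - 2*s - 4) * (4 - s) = -s^5 + 9*s^4 - 22*s^3 + 10*s^2 - 4*s - 16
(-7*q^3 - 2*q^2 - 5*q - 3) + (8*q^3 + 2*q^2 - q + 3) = q^3 - 6*q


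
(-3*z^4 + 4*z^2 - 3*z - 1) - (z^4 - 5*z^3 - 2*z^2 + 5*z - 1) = -4*z^4 + 5*z^3 + 6*z^2 - 8*z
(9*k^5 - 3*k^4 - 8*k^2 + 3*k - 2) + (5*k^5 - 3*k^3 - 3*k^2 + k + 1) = 14*k^5 - 3*k^4 - 3*k^3 - 11*k^2 + 4*k - 1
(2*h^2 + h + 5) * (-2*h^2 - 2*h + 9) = -4*h^4 - 6*h^3 + 6*h^2 - h + 45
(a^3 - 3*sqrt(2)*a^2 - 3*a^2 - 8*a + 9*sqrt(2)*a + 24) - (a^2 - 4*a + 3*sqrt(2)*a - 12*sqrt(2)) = a^3 - 3*sqrt(2)*a^2 - 4*a^2 - 4*a + 6*sqrt(2)*a + 12*sqrt(2) + 24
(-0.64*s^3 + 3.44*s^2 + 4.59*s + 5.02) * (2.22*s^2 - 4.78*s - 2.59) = -1.4208*s^5 + 10.696*s^4 - 4.5958*s^3 - 19.7054*s^2 - 35.8837*s - 13.0018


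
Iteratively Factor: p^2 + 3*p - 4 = (p + 4)*(p - 1)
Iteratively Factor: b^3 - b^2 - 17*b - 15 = (b - 5)*(b^2 + 4*b + 3) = (b - 5)*(b + 3)*(b + 1)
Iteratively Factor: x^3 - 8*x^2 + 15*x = (x - 3)*(x^2 - 5*x) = x*(x - 3)*(x - 5)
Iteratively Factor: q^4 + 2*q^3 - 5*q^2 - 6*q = (q + 3)*(q^3 - q^2 - 2*q) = (q + 1)*(q + 3)*(q^2 - 2*q) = (q - 2)*(q + 1)*(q + 3)*(q)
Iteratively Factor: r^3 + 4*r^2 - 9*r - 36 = (r - 3)*(r^2 + 7*r + 12) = (r - 3)*(r + 3)*(r + 4)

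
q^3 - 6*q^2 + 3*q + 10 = (q - 5)*(q - 2)*(q + 1)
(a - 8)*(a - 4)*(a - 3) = a^3 - 15*a^2 + 68*a - 96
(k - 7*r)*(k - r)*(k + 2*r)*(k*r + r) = k^4*r - 6*k^3*r^2 + k^3*r - 9*k^2*r^3 - 6*k^2*r^2 + 14*k*r^4 - 9*k*r^3 + 14*r^4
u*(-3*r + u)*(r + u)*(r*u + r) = -3*r^3*u^2 - 3*r^3*u - 2*r^2*u^3 - 2*r^2*u^2 + r*u^4 + r*u^3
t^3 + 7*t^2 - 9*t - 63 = (t - 3)*(t + 3)*(t + 7)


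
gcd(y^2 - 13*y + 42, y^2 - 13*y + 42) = y^2 - 13*y + 42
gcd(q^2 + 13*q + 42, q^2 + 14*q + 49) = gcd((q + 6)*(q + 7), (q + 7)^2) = q + 7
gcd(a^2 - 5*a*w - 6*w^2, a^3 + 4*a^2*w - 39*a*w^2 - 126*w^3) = -a + 6*w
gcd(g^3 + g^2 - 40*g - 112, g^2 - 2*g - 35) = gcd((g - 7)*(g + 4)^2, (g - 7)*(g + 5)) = g - 7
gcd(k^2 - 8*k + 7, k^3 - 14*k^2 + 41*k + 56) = k - 7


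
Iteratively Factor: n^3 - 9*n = (n + 3)*(n^2 - 3*n) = (n - 3)*(n + 3)*(n)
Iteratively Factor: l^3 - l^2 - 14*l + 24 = (l + 4)*(l^2 - 5*l + 6) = (l - 3)*(l + 4)*(l - 2)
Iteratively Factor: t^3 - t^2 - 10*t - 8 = (t + 1)*(t^2 - 2*t - 8) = (t + 1)*(t + 2)*(t - 4)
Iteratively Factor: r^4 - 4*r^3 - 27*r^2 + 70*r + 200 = (r + 2)*(r^3 - 6*r^2 - 15*r + 100) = (r - 5)*(r + 2)*(r^2 - r - 20) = (r - 5)*(r + 2)*(r + 4)*(r - 5)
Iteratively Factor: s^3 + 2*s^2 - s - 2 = (s + 2)*(s^2 - 1) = (s - 1)*(s + 2)*(s + 1)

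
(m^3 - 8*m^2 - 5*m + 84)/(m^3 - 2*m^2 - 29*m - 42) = (m - 4)/(m + 2)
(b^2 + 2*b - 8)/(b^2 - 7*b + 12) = (b^2 + 2*b - 8)/(b^2 - 7*b + 12)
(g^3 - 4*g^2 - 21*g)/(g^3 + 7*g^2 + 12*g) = (g - 7)/(g + 4)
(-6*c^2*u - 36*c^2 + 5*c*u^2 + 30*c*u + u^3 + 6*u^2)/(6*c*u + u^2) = -c - 6*c/u + u + 6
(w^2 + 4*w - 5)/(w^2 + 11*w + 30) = (w - 1)/(w + 6)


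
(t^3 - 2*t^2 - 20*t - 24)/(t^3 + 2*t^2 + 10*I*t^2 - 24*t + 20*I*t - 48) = (t^2 - 4*t - 12)/(t^2 + 10*I*t - 24)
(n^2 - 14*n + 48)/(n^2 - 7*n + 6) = (n - 8)/(n - 1)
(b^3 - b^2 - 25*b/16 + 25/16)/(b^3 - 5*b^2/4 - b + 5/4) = (b + 5/4)/(b + 1)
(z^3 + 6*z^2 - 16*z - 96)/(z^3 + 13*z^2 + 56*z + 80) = (z^2 + 2*z - 24)/(z^2 + 9*z + 20)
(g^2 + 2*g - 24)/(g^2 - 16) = (g + 6)/(g + 4)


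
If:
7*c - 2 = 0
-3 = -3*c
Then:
No Solution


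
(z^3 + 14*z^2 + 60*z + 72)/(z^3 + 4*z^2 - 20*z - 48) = (z + 6)/(z - 4)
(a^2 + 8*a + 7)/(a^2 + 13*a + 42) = (a + 1)/(a + 6)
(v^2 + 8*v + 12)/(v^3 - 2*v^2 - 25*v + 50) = (v^2 + 8*v + 12)/(v^3 - 2*v^2 - 25*v + 50)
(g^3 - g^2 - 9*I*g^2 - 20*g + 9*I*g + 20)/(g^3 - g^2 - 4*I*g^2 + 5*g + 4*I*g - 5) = (g - 4*I)/(g + I)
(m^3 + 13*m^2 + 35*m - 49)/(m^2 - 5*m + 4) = (m^2 + 14*m + 49)/(m - 4)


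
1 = 1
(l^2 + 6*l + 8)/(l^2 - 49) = (l^2 + 6*l + 8)/(l^2 - 49)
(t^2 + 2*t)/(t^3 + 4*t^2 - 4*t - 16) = t/(t^2 + 2*t - 8)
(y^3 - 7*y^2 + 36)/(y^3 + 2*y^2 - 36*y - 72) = (y - 3)/(y + 6)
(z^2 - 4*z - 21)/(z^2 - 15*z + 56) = (z + 3)/(z - 8)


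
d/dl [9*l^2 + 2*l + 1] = 18*l + 2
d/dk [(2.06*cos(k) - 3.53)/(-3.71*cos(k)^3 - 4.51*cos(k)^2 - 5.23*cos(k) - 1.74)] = (-15.2852*cos(k)^3 + 29.9983*cos(k)^2 + 31.8406*cos(k) + 22.0463)*sin(k)/(13.7641*cos(k)^6 + 33.4642*cos(k)^5 + 59.1467*cos(k)^4 + 60.0854*cos(k)^3 + 43.0477*cos(k)^2 + 18.2004*cos(k) + 3.0276)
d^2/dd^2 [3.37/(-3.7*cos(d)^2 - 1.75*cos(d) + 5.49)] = (184.5412*(1 - cos(d)^2)^2 + 65.46225*cos(d)^3 + 376.410465*cos(d)^2 - 98.547225*cos(d) - 342.09207)/(3.7*cos(d)^2 + 1.75*cos(d) - 5.49)^3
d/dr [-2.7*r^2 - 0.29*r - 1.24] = -5.4*r - 0.29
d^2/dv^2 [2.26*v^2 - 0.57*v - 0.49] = 4.52000000000000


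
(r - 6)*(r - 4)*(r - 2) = r^3 - 12*r^2 + 44*r - 48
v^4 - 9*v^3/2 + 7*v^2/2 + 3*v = v*(v - 3)*(v - 2)*(v + 1/2)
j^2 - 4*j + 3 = (j - 3)*(j - 1)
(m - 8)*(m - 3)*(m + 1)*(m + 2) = m^4 - 8*m^3 - 7*m^2 + 50*m + 48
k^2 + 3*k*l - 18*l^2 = (k - 3*l)*(k + 6*l)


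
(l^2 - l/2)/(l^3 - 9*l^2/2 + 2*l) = 1/(l - 4)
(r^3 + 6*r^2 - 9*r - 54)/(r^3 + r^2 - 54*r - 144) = (r - 3)/(r - 8)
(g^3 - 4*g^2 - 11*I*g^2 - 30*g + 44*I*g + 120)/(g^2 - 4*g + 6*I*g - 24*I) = (g^2 - 11*I*g - 30)/(g + 6*I)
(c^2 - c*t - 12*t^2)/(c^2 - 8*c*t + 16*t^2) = (-c - 3*t)/(-c + 4*t)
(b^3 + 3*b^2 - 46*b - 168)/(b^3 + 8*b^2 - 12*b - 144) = (b^2 - 3*b - 28)/(b^2 + 2*b - 24)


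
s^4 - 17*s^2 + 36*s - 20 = (s - 2)^2*(s - 1)*(s + 5)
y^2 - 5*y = y*(y - 5)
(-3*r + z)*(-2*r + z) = 6*r^2 - 5*r*z + z^2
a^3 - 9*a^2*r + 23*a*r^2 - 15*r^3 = (a - 5*r)*(a - 3*r)*(a - r)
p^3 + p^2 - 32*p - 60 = (p - 6)*(p + 2)*(p + 5)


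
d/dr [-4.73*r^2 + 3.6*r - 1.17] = 3.6 - 9.46*r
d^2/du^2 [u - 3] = 0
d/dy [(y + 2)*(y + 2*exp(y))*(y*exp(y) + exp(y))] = (y^3 + 4*y^2*exp(y) + 6*y^2 + 16*y*exp(y) + 8*y + 14*exp(y) + 2)*exp(y)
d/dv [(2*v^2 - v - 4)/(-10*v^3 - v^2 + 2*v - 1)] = (20*v^4 - 20*v^3 - 117*v^2 - 12*v + 9)/(100*v^6 + 20*v^5 - 39*v^4 + 16*v^3 + 6*v^2 - 4*v + 1)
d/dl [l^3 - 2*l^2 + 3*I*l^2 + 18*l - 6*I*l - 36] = 3*l^2 + l*(-4 + 6*I) + 18 - 6*I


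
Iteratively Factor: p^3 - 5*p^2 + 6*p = (p - 2)*(p^2 - 3*p) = p*(p - 2)*(p - 3)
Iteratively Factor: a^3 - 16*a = (a + 4)*(a^2 - 4*a) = (a - 4)*(a + 4)*(a)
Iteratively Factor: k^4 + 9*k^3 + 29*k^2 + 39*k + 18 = (k + 3)*(k^3 + 6*k^2 + 11*k + 6) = (k + 2)*(k + 3)*(k^2 + 4*k + 3) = (k + 2)*(k + 3)^2*(k + 1)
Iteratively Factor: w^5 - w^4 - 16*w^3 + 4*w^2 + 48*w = (w + 3)*(w^4 - 4*w^3 - 4*w^2 + 16*w) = (w - 4)*(w + 3)*(w^3 - 4*w) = w*(w - 4)*(w + 3)*(w^2 - 4) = w*(w - 4)*(w - 2)*(w + 3)*(w + 2)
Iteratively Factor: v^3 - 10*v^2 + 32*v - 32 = (v - 4)*(v^2 - 6*v + 8) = (v - 4)*(v - 2)*(v - 4)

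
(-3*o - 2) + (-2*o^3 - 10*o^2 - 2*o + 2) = -2*o^3 - 10*o^2 - 5*o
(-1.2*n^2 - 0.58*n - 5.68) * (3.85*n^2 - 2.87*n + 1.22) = -4.62*n^4 + 1.211*n^3 - 21.6674*n^2 + 15.594*n - 6.9296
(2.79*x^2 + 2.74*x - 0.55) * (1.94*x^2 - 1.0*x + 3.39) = 5.4126*x^4 + 2.5256*x^3 + 5.6511*x^2 + 9.8386*x - 1.8645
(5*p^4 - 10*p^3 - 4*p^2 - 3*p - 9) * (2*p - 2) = 10*p^5 - 30*p^4 + 12*p^3 + 2*p^2 - 12*p + 18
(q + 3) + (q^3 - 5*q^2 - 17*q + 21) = q^3 - 5*q^2 - 16*q + 24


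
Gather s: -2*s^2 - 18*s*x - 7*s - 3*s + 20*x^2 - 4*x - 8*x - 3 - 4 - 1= -2*s^2 + s*(-18*x - 10) + 20*x^2 - 12*x - 8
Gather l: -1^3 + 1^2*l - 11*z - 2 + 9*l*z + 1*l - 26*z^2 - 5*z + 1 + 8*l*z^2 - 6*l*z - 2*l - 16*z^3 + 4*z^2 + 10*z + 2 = l*(8*z^2 + 3*z) - 16*z^3 - 22*z^2 - 6*z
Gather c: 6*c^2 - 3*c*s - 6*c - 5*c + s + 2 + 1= 6*c^2 + c*(-3*s - 11) + s + 3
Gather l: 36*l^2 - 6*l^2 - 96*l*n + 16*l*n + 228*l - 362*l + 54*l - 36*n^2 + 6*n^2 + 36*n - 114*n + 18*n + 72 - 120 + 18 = 30*l^2 + l*(-80*n - 80) - 30*n^2 - 60*n - 30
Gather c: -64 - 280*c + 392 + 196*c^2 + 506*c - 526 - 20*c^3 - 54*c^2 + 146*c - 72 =-20*c^3 + 142*c^2 + 372*c - 270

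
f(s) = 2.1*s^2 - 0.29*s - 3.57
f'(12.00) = 50.11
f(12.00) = 295.35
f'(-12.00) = -50.69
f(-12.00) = 302.31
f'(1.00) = 3.91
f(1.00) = -1.76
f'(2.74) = 11.22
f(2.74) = 11.40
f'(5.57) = 23.10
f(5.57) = 59.97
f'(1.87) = 7.56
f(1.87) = 3.23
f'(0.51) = 1.85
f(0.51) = -3.17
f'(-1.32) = -5.83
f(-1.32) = 0.47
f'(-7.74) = -32.80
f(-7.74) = 124.48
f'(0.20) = 0.55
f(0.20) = -3.54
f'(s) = 4.2*s - 0.29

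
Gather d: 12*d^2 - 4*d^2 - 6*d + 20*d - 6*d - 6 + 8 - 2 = 8*d^2 + 8*d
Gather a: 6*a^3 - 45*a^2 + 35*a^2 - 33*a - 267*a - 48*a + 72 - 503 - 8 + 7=6*a^3 - 10*a^2 - 348*a - 432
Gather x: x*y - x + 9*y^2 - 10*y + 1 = x*(y - 1) + 9*y^2 - 10*y + 1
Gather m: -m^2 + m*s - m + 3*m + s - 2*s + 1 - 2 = -m^2 + m*(s + 2) - s - 1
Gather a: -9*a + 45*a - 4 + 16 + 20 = 36*a + 32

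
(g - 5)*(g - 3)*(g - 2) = g^3 - 10*g^2 + 31*g - 30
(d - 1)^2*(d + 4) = d^3 + 2*d^2 - 7*d + 4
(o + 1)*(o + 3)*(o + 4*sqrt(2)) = o^3 + 4*o^2 + 4*sqrt(2)*o^2 + 3*o + 16*sqrt(2)*o + 12*sqrt(2)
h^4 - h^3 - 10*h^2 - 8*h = h*(h - 4)*(h + 1)*(h + 2)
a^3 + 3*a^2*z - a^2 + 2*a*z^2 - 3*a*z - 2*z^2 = (a - 1)*(a + z)*(a + 2*z)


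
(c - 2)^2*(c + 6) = c^3 + 2*c^2 - 20*c + 24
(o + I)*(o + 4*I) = o^2 + 5*I*o - 4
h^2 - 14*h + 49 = (h - 7)^2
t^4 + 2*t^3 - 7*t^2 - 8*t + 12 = (t - 2)*(t - 1)*(t + 2)*(t + 3)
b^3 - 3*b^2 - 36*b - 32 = (b - 8)*(b + 1)*(b + 4)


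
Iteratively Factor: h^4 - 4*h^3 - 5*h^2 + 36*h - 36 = (h - 2)*(h^3 - 2*h^2 - 9*h + 18) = (h - 2)*(h + 3)*(h^2 - 5*h + 6) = (h - 2)^2*(h + 3)*(h - 3)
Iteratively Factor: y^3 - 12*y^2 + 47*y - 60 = (y - 3)*(y^2 - 9*y + 20) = (y - 5)*(y - 3)*(y - 4)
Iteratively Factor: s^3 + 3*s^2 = (s)*(s^2 + 3*s) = s^2*(s + 3)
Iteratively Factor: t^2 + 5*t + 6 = (t + 3)*(t + 2)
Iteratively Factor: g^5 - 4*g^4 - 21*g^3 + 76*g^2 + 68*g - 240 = (g + 4)*(g^4 - 8*g^3 + 11*g^2 + 32*g - 60) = (g + 2)*(g + 4)*(g^3 - 10*g^2 + 31*g - 30) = (g - 5)*(g + 2)*(g + 4)*(g^2 - 5*g + 6) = (g - 5)*(g - 3)*(g + 2)*(g + 4)*(g - 2)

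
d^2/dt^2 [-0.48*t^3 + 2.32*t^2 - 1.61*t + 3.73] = 4.64 - 2.88*t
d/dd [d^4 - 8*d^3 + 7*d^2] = 2*d*(2*d^2 - 12*d + 7)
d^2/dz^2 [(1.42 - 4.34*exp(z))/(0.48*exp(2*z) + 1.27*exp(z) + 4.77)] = (-0.999936*exp(4*z) + 3.954336*exp(3*z) + 62.21808*exp(2*z) + 15.576676*exp(z) - 107.349804)*exp(z)/(0.110592*exp(6*z) + 0.877824*exp(5*z) + 5.6196*exp(4*z) + 19.495135*exp(3*z) + 55.844775*exp(2*z) + 86.688549*exp(z) + 108.531333)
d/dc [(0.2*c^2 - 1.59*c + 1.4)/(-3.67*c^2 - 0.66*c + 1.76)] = (-5.9673*c^2 + 10.98*c - 1.8744)/(13.4689*c^4 + 4.8444*c^3 - 12.4828*c^2 - 2.3232*c + 3.0976)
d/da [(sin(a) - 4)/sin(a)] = 4*cos(a)/sin(a)^2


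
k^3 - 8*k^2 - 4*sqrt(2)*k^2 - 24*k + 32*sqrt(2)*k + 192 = (k - 8)*(k - 6*sqrt(2))*(k + 2*sqrt(2))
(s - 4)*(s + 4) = s^2 - 16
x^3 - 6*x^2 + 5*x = x*(x - 5)*(x - 1)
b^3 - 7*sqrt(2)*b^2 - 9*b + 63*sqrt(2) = (b - 3)*(b + 3)*(b - 7*sqrt(2))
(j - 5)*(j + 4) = j^2 - j - 20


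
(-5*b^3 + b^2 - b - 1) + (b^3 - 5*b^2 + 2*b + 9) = -4*b^3 - 4*b^2 + b + 8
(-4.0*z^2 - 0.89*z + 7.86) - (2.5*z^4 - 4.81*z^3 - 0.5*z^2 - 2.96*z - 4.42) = -2.5*z^4 + 4.81*z^3 - 3.5*z^2 + 2.07*z + 12.28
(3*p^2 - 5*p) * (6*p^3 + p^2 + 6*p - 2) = 18*p^5 - 27*p^4 + 13*p^3 - 36*p^2 + 10*p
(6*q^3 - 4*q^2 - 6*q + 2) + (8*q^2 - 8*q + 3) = 6*q^3 + 4*q^2 - 14*q + 5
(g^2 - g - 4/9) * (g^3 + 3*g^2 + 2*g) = g^5 + 2*g^4 - 13*g^3/9 - 10*g^2/3 - 8*g/9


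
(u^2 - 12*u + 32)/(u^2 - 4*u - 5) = (-u^2 + 12*u - 32)/(-u^2 + 4*u + 5)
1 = 1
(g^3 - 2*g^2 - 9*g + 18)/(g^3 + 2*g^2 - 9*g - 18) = (g - 2)/(g + 2)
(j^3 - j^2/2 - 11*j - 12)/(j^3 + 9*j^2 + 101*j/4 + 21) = 2*(j^2 - 2*j - 8)/(2*j^2 + 15*j + 28)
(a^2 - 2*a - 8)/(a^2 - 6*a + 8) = (a + 2)/(a - 2)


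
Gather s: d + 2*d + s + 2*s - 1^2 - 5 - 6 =3*d + 3*s - 12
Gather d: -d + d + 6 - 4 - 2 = 0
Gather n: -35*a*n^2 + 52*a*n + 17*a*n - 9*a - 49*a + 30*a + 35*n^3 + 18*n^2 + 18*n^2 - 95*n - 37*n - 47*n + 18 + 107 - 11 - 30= -28*a + 35*n^3 + n^2*(36 - 35*a) + n*(69*a - 179) + 84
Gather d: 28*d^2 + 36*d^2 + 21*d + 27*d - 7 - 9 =64*d^2 + 48*d - 16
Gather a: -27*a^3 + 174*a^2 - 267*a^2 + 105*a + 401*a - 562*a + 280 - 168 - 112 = -27*a^3 - 93*a^2 - 56*a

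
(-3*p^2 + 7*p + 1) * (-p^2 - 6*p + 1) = 3*p^4 + 11*p^3 - 46*p^2 + p + 1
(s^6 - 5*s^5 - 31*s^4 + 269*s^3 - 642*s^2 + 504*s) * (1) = s^6 - 5*s^5 - 31*s^4 + 269*s^3 - 642*s^2 + 504*s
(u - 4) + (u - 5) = 2*u - 9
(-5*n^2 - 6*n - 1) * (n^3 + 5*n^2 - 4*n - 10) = -5*n^5 - 31*n^4 - 11*n^3 + 69*n^2 + 64*n + 10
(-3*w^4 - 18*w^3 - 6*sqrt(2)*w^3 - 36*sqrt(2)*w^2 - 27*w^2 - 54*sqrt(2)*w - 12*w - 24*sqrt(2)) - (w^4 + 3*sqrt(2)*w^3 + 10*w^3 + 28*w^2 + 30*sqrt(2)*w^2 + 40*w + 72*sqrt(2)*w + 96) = -4*w^4 - 28*w^3 - 9*sqrt(2)*w^3 - 66*sqrt(2)*w^2 - 55*w^2 - 126*sqrt(2)*w - 52*w - 96 - 24*sqrt(2)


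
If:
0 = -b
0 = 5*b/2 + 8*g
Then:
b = 0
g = 0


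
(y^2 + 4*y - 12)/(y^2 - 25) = (y^2 + 4*y - 12)/(y^2 - 25)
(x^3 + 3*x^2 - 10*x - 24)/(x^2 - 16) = (x^2 - x - 6)/(x - 4)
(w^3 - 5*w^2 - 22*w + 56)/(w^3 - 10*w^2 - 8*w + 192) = (w^2 - 9*w + 14)/(w^2 - 14*w + 48)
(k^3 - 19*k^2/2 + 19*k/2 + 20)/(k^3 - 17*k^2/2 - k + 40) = (k + 1)/(k + 2)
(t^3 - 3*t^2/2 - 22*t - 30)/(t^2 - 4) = (t^2 - 7*t/2 - 15)/(t - 2)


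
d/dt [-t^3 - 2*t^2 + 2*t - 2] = -3*t^2 - 4*t + 2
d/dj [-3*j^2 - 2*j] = -6*j - 2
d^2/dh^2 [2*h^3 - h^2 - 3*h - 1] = 12*h - 2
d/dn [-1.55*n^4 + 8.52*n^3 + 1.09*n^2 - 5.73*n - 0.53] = -6.2*n^3 + 25.56*n^2 + 2.18*n - 5.73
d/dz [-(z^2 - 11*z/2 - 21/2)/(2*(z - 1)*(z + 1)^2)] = (z^3/2 - 6*z^2 - 12*z + 5/2)/(z^5 + z^4 - 2*z^3 - 2*z^2 + z + 1)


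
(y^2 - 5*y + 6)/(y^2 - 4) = (y - 3)/(y + 2)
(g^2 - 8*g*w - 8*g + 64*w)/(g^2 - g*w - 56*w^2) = (g - 8)/(g + 7*w)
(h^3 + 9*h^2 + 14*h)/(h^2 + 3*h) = (h^2 + 9*h + 14)/(h + 3)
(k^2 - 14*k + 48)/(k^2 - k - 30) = (k - 8)/(k + 5)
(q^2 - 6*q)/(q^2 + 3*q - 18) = q*(q - 6)/(q^2 + 3*q - 18)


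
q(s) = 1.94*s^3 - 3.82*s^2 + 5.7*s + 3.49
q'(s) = 5.82*s^2 - 7.64*s + 5.7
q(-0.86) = -5.47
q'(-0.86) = 16.57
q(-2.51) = -65.56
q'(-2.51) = 61.54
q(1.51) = 10.07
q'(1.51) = 7.43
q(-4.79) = -324.67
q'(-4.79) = 175.83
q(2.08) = 16.28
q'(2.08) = 14.99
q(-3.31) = -127.58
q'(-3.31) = 94.75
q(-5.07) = -376.43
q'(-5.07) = 194.04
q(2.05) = 15.83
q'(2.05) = 14.50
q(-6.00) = -587.27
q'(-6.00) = 261.06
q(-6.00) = -587.27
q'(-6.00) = 261.06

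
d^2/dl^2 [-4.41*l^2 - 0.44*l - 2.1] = -8.82000000000000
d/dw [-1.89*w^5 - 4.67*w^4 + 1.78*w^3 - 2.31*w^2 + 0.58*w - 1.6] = -9.45*w^4 - 18.68*w^3 + 5.34*w^2 - 4.62*w + 0.58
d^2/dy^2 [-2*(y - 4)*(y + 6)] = -4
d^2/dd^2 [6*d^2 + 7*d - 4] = 12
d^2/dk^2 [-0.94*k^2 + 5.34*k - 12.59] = -1.88000000000000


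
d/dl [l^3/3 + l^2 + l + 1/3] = l^2 + 2*l + 1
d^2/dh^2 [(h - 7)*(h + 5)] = 2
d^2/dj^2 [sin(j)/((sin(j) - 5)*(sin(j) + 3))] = (-sin(j)^5 - 2*sin(j)^4 - 88*sin(j)^3 + 30*sin(j)^2 - 135*sin(j) - 60)/((sin(j) - 5)^3*(sin(j) + 3)^3)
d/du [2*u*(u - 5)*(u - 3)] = 6*u^2 - 32*u + 30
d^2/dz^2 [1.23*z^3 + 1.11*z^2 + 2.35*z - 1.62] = 7.38*z + 2.22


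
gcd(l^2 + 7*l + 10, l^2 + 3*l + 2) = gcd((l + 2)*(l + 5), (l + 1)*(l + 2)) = l + 2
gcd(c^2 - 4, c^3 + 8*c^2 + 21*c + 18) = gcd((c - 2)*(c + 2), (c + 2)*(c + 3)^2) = c + 2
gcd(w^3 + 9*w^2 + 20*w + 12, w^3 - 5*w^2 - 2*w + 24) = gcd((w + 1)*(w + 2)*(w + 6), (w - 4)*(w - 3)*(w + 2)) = w + 2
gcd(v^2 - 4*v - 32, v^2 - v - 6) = 1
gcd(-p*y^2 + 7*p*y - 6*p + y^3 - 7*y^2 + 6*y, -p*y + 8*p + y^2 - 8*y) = -p + y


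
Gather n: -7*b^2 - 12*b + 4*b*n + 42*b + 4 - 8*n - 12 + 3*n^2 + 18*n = -7*b^2 + 30*b + 3*n^2 + n*(4*b + 10) - 8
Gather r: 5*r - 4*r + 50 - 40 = r + 10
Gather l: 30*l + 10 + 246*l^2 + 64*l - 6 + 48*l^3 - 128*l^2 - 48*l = 48*l^3 + 118*l^2 + 46*l + 4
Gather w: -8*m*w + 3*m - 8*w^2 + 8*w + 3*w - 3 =3*m - 8*w^2 + w*(11 - 8*m) - 3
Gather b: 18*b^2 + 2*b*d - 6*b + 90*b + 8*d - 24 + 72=18*b^2 + b*(2*d + 84) + 8*d + 48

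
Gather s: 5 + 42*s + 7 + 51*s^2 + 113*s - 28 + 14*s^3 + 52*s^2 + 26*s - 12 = 14*s^3 + 103*s^2 + 181*s - 28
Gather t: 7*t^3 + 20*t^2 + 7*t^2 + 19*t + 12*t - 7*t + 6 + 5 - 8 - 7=7*t^3 + 27*t^2 + 24*t - 4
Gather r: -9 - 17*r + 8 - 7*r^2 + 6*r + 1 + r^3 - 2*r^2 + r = r^3 - 9*r^2 - 10*r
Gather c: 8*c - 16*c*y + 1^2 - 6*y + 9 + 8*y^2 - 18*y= c*(8 - 16*y) + 8*y^2 - 24*y + 10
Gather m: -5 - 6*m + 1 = -6*m - 4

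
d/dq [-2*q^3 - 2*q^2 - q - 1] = -6*q^2 - 4*q - 1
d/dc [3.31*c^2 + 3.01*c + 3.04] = 6.62*c + 3.01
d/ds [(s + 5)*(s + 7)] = 2*s + 12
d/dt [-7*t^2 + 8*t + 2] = 8 - 14*t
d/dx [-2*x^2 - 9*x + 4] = -4*x - 9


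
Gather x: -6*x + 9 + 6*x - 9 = 0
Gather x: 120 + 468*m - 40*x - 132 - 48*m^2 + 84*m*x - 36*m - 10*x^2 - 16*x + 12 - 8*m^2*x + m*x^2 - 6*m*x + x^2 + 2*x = -48*m^2 + 432*m + x^2*(m - 9) + x*(-8*m^2 + 78*m - 54)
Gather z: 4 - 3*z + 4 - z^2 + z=-z^2 - 2*z + 8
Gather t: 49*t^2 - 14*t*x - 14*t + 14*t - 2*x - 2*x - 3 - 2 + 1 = 49*t^2 - 14*t*x - 4*x - 4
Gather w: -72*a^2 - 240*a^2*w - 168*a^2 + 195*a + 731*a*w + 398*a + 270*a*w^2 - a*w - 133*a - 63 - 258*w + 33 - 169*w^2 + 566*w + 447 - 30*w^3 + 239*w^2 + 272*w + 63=-240*a^2 + 460*a - 30*w^3 + w^2*(270*a + 70) + w*(-240*a^2 + 730*a + 580) + 480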